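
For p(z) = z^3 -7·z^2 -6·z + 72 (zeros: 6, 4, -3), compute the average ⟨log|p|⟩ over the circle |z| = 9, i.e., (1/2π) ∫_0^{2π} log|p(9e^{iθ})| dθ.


Zeros: -3, 4, 6; r = 9.
Inside |z| < r: -3, 4, 6. Outside (|z| ≥ r): ∅.
p(0) = 72, so log|p(0)| = log(72) = 4.2767.
Apply Jensen: I(r) = log|p(0)| + Σ_k log(r/|z_k|), summed over zeros inside |z| < r.
  log(r/|z_k|) for z_k = 6: log(9/6) = 0.4055
  log(r/|z_k|) for z_k = 4: log(9/4) = 0.8109
  log(r/|z_k|) for z_k = -3: log(9/3) = 1.0986
Sum over inside zeros: 2.3150.
I(r) = log|p(0)| + (inside sum) = 4.2767 + 2.3150 = 6.5917.
Closed form (all zeros inside, monic): I(r) = n·log(r) = 3·log(9) = 6.5917. ✓

I(r) ≈ 6.5917.


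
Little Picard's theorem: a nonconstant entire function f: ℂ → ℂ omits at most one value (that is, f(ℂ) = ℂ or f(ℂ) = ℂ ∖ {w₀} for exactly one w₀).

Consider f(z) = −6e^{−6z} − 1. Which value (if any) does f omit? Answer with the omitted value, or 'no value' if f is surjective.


Little Picard bounds the complement of f(ℂ) to at most one point.
e^{−6z} is never zero on ℂ, so -6·e^{−6z} takes every value in ℂ ∖ {0}. Adding -1 shifts the range to ℂ ∖ {-1}. Thus f omits exactly the value -1.

Omitted value: -1.


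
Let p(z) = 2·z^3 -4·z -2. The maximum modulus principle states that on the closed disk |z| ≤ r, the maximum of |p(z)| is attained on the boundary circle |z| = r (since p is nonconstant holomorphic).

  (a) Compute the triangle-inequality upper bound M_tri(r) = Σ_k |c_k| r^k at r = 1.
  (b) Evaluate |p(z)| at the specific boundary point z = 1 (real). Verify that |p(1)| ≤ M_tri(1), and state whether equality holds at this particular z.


Coefficients: c_0 = -2, c_1 = -4, c_2 = 0, c_3 = 2. Radius r = 1.
Part (a). Triangle bound: M_tri(r) = Σ_k |c_k| r^k
  = |-2|·1^0 + |-4|·1^1 + |0|·1^2 + |2|·1^3
  = 2 + 4 + 0 + 2 = 8.
This bounds M(r) := max_{|z|=r} |p(z)| from above; equality holds iff all terms c_k z^k can be made to align in phase at a single z on |z|=r.
Part (b). At z = 1 (real, on the circle |z| = r):
  p(1) = (-2)·1^0 + (-4)·1^1 + (0)·1^2 + (2)·1^3 = -4.
  |p(1)| = 4.
Check: |p(1)| = 4 ≤ 8 = M_tri(1). ✓ Equality does not hold at z = 1 (the coefficients have mixed signs, so the terms do not all align in phase there).

M_tri(1) = 8; |p(1)| = 4; equality at z=1: no.


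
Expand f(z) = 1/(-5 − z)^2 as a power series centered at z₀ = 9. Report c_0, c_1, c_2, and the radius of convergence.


Let w = z − z₀, so z = z₀ + w.
Then -5 − z = -5 − (z₀ + w) = (-5 − z₀) − w = -14 − w.
f(z) = 1/(-14 − w)^2 = (1/(-14)^2) · (1 − w/(-14))^{−2}.
By the binomial series (1−u)^{−2} = Σ_{n≥0} C(n+1, 1) u^n for |u|<1, with u = w/(-14):
  c_n = C(n+1, 1) / (-14)^(n+2).
  c_0 = 1/(-14)^2 = 1/196.
  c_1 = 2/(-14)^3 = -1/1372.
  c_2 = 3/(-14)^4 = 3/38416.
The series is valid for |w/d| < 1, i.e. |z − z₀| < |d|.
Radius of convergence: R = |-5 − z₀| = |-14| = 14 (distance from z₀ to the singularity z = -5).

c_0 = 1/196, c_1 = -1/1372, c_2 = 3/38416; R = 14.


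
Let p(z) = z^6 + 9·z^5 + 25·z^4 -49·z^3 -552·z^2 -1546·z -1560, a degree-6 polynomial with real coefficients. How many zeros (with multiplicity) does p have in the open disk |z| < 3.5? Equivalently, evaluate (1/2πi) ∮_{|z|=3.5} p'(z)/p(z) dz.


The zeros of p are: (-3 + 1i), (-3 - 1i), (-2 + 3i), (-2 - 3i), 4, -3.
Their magnitudes are: 3.162, 3.162, 3.606, 3.606, 4, 3.
Zeros with |z| < R = 3.5: (-3 + 1i), (-3 - 1i), -3.
Count = 3.
By the argument principle, (1/2πi) ∮_{|z|=R} p'(z)/p(z) dz equals exactly this count.

Number of zeros inside |z| < 3.5: 3.


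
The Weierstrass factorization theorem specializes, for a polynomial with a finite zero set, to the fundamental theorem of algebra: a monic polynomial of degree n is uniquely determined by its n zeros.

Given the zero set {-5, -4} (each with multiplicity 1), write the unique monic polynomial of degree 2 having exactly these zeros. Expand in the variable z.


The polynomial is p(z) = ∏_{α ∈ S} (z − α), where S = {-5, -4}.
Expanding the product yields: p(z) = z^2 + 9·z + 20.
The resulting polynomial has degree 2 and real coefficients as required.

p(z) = z^2 + 9·z + 20.


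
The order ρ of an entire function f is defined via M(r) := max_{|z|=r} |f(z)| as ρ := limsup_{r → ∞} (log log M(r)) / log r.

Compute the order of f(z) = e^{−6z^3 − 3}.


|e^{−6z^3 − 3}| = e^{Re(-6·z^3) + -3} ≤ e^{6|z|^3 + -3} = e^{6r^3 + -3} on |z| = r, so ρ ≤ 3. Choosing z on |z|=r so that -6·z^3 is real positive (always possible by picking arg z appropriately) gives |f(z)| = e^{6r^3 + -3}, matching the bound. The additive constant -3 does not affect log log M(r) ~ 3·log r. Hence ρ = 3.
Therefore ρ = 3.

Order ρ = 3.


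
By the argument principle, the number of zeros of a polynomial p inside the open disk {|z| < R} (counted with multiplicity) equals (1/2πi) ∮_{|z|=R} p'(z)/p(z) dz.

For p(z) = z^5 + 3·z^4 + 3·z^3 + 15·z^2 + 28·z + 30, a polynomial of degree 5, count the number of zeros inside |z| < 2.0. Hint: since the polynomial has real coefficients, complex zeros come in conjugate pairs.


The zeros of p are: -3, (-1 + 1i), (-1 - 1i), (1 + 2i), (1 - 2i).
Their magnitudes are: 3, 1.414, 1.414, 2.236, 2.236.
Zeros with |z| < R = 2.0: (-1 + 1i), (-1 - 1i).
Count = 2.
By the argument principle, (1/2πi) ∮_{|z|=R} p'(z)/p(z) dz equals exactly this count.

Number of zeros inside |z| < 2.0: 2.


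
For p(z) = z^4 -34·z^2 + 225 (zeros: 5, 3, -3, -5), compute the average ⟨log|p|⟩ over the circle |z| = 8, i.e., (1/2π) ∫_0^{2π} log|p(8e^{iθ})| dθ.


Zeros: -5, -3, 3, 5; r = 8.
Inside |z| < r: -5, -3, 3, 5. Outside (|z| ≥ r): ∅.
p(0) = 225, so log|p(0)| = log(225) = 5.4161.
Apply Jensen: I(r) = log|p(0)| + Σ_k log(r/|z_k|), summed over zeros inside |z| < r.
  log(r/|z_k|) for z_k = 5: log(8/5) = 0.4700
  log(r/|z_k|) for z_k = 3: log(8/3) = 0.9808
  log(r/|z_k|) for z_k = -3: log(8/3) = 0.9808
  log(r/|z_k|) for z_k = -5: log(8/5) = 0.4700
Sum over inside zeros: 2.9017.
I(r) = log|p(0)| + (inside sum) = 5.4161 + 2.9017 = 8.3178.
Closed form (all zeros inside, monic): I(r) = n·log(r) = 4·log(8) = 8.3178. ✓

I(r) ≈ 8.3178.


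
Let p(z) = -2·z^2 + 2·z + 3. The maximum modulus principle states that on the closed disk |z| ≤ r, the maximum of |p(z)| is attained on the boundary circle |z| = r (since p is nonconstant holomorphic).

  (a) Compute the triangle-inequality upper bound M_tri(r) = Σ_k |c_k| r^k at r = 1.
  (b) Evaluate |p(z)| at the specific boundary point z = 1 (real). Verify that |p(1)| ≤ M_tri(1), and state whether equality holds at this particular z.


Coefficients: c_0 = 3, c_1 = 2, c_2 = -2. Radius r = 1.
Part (a). Triangle bound: M_tri(r) = Σ_k |c_k| r^k
  = |3|·1^0 + |2|·1^1 + |-2|·1^2
  = 3 + 2 + 2 = 7.
This bounds M(r) := max_{|z|=r} |p(z)| from above; equality holds iff all terms c_k z^k can be made to align in phase at a single z on |z|=r.
Part (b). At z = 1 (real, on the circle |z| = r):
  p(1) = (3)·1^0 + (2)·1^1 + (-2)·1^2 = 3.
  |p(1)| = 3.
Check: |p(1)| = 3 ≤ 7 = M_tri(1). ✓ Equality does not hold at z = 1 (the coefficients have mixed signs, so the terms do not all align in phase there).

M_tri(1) = 7; |p(1)| = 3; equality at z=1: no.


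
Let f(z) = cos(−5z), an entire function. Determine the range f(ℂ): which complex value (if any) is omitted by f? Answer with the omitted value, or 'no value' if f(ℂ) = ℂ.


Little Picard bounds the complement of f(ℂ) to at most one point.
cos is entire and surjective onto ℂ: for every w ∈ ℂ, cos(ζ) = w has a solution ζ ∈ ℂ (e.g., via the complex inverse arccos). With ζ = −5z this gives z = ζ/(-5). Then 1·cos(−5z) takes every value in 1·ℂ = ℂ, and adding 0 is a bijection of ℂ. So f is surjective and omits no value. (Note: only on the real line is cos bounded by [−1, 1].)

Omitted value: no value.


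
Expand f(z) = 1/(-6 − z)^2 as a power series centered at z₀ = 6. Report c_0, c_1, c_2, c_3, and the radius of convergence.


Let w = z − z₀, so z = z₀ + w.
Then -6 − z = -6 − (z₀ + w) = (-6 − z₀) − w = -12 − w.
f(z) = 1/(-12 − w)^2 = (1/(-12)^2) · (1 − w/(-12))^{−2}.
By the binomial series (1−u)^{−2} = Σ_{n≥0} C(n+1, 1) u^n for |u|<1, with u = w/(-12):
  c_n = C(n+1, 1) / (-12)^(n+2).
  c_0 = 1/(-12)^2 = 1/144.
  c_1 = 2/(-12)^3 = -1/864.
  c_2 = 3/(-12)^4 = 1/6912.
  c_3 = 4/(-12)^5 = -1/62208.
The series is valid for |w/d| < 1, i.e. |z − z₀| < |d|.
Radius of convergence: R = |-6 − z₀| = |-12| = 12 (distance from z₀ to the singularity z = -6).

c_0 = 1/144, c_1 = -1/864, c_2 = 1/6912, c_3 = -1/62208; R = 12.


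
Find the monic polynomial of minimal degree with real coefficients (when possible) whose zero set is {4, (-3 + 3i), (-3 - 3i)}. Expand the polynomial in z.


The polynomial is p(z) = ∏_{α ∈ S} (z − α), where S = {4, (-3 + 3i), (-3 - 3i)}.
Expanding the product yields: p(z) = z^3 + 2·z^2 -6·z -72.
Note conjugate pairs combine to real quadratics: (z − (-3+3i))(z − (-3−3i)) = z² + 6z + 18.
The resulting polynomial has degree 3 and real coefficients as required.

p(z) = z^3 + 2·z^2 -6·z -72.


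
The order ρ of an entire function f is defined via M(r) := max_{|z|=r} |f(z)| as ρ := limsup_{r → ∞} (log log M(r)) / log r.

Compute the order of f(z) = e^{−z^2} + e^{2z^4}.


Each summand is entire of order 2 and 4 respectively (as in the single-exponential case). The order of a sum is at most the max of the orders, so ρ ≤ 4. For the lower bound: on |z|=r choose arg z so that 2z^4 is real positive; then |e^{2z^4}| = e^{2r^4} while |e^{-1z^2}| ≤ e^{1r^2} = o(e^{2r^4}). So |f| ≥ e^{2r^4}(1 − o(1)) and ρ ≥ 4. Hence ρ = max(2, 4) = 4.
Therefore ρ = 4.

Order ρ = 4.


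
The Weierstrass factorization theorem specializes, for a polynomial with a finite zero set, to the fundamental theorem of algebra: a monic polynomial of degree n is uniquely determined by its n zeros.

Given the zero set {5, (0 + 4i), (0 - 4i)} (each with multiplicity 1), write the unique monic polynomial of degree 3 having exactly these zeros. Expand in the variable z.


The polynomial is p(z) = ∏_{α ∈ S} (z − α), where S = {5, (0 + 4i), (0 - 4i)}.
Expanding the product yields: p(z) = z^3 -5·z^2 + 16·z -80.
Note conjugate pairs combine to real quadratics: (z − (0+4i))(z − (0−4i)) = z² + 16.
The resulting polynomial has degree 3 and real coefficients as required.

p(z) = z^3 -5·z^2 + 16·z -80.


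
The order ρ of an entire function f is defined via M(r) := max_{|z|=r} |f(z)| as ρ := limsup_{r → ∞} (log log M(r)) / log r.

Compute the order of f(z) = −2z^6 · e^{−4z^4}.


M(r) = max_{|z|=r} |-2|·|z|^6·|e^{−4z^4}| = 2·r^6 · e^{4r^4} (the factors attain their maxima compatibly on |z|=r). Then log M(r) = log 2 + 6·log r + 4r^4, dominated by the last term, so log log M(r) ~ 4·log r. The polynomial factor -2z^6 contributes only a log r term and does not affect the order. ρ = 4.
Therefore ρ = 4.

Order ρ = 4.


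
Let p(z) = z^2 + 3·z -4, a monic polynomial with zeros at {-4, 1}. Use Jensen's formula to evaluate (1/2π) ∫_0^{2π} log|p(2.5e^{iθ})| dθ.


Zeros: -4, 1; r = 2.5.
Inside |z| < r: 1. Outside (|z| ≥ r): -4.
p(0) = -4, so log|p(0)| = log(4) = 1.3863.
Apply Jensen: I(r) = log|p(0)| + Σ_k log(r/|z_k|), summed over zeros inside |z| < r.
  log(r/|z_k|) for z_k = 1: log(2.5/1) = 0.9163
  Outside zeros (-4) contribute nothing to the Jensen sum.
Sum over inside zeros: 0.9163.
I(r) = log|p(0)| + (inside sum) = 1.3863 + 0.9163 = 2.3026.
Note: since some zeros are outside |z| ≤ r, the simplified n·log(r) form does NOT apply — only the inside zeros contribute.

I(r) ≈ 2.3026.


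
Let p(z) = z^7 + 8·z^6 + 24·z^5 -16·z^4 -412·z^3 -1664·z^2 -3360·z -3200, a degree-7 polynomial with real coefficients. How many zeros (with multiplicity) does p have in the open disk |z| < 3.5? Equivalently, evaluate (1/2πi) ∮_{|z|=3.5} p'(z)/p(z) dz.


The zeros of p are: 4, (-2 + 2i), (-2 - 2i), (-3 + 1i), (-3 - 1i), (-1 + 3i), (-1 - 3i).
Their magnitudes are: 4, 2.828, 2.828, 3.162, 3.162, 3.162, 3.162.
Zeros with |z| < R = 3.5: (-2 + 2i), (-2 - 2i), (-3 + 1i), (-3 - 1i), (-1 + 3i), (-1 - 3i).
Count = 6.
By the argument principle, (1/2πi) ∮_{|z|=R} p'(z)/p(z) dz equals exactly this count.

Number of zeros inside |z| < 3.5: 6.


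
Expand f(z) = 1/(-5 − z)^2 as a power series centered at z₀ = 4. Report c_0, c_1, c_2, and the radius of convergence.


Let w = z − z₀, so z = z₀ + w.
Then -5 − z = -5 − (z₀ + w) = (-5 − z₀) − w = -9 − w.
f(z) = 1/(-9 − w)^2 = (1/(-9)^2) · (1 − w/(-9))^{−2}.
By the binomial series (1−u)^{−2} = Σ_{n≥0} C(n+1, 1) u^n for |u|<1, with u = w/(-9):
  c_n = C(n+1, 1) / (-9)^(n+2).
  c_0 = 1/(-9)^2 = 1/81.
  c_1 = 2/(-9)^3 = -2/729.
  c_2 = 3/(-9)^4 = 1/2187.
The series is valid for |w/d| < 1, i.e. |z − z₀| < |d|.
Radius of convergence: R = |-5 − z₀| = |-9| = 9 (distance from z₀ to the singularity z = -5).

c_0 = 1/81, c_1 = -2/729, c_2 = 1/2187; R = 9.


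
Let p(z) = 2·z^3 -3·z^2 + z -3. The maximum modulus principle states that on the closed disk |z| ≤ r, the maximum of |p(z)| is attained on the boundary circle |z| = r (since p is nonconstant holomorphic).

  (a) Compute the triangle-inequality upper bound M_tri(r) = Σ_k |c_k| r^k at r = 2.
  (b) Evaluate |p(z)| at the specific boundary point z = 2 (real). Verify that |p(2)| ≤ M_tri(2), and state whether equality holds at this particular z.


Coefficients: c_0 = -3, c_1 = 1, c_2 = -3, c_3 = 2. Radius r = 2.
Part (a). Triangle bound: M_tri(r) = Σ_k |c_k| r^k
  = |-3|·2^0 + |1|·2^1 + |-3|·2^2 + |2|·2^3
  = 3 + 2 + 12 + 16 = 33.
This bounds M(r) := max_{|z|=r} |p(z)| from above; equality holds iff all terms c_k z^k can be made to align in phase at a single z on |z|=r.
Part (b). At z = 2 (real, on the circle |z| = r):
  p(2) = (-3)·2^0 + (1)·2^1 + (-3)·2^2 + (2)·2^3 = 3.
  |p(2)| = 3.
Check: |p(2)| = 3 ≤ 33 = M_tri(2). ✓ Equality does not hold at z = 2 (the coefficients have mixed signs, so the terms do not all align in phase there).

M_tri(2) = 33; |p(2)| = 3; equality at z=2: no.


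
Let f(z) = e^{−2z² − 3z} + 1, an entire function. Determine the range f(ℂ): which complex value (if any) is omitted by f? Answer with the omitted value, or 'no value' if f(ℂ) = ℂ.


Little Picard bounds the complement of f(ℂ) to at most one point.
The exponent g(z) = −2z² − 3z is a nonconstant polynomial, hence surjective onto ℂ. So e^{g(z)} takes every value in {e^w : w ∈ ℂ} = ℂ ∖ {0}. Adding 1 shifts the range to ℂ ∖ {1}. f omits exactly 1.

Omitted value: 1.


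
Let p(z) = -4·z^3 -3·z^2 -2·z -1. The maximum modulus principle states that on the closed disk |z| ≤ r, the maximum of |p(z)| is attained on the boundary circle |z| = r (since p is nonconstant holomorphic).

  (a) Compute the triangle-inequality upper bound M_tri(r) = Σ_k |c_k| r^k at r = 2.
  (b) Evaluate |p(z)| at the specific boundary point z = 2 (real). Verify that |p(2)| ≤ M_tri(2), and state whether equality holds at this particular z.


Coefficients: c_0 = -1, c_1 = -2, c_2 = -3, c_3 = -4. Radius r = 2.
Part (a). Triangle bound: M_tri(r) = Σ_k |c_k| r^k
  = |-1|·2^0 + |-2|·2^1 + |-3|·2^2 + |-4|·2^3
  = 1 + 4 + 12 + 32 = 49.
This bounds M(r) := max_{|z|=r} |p(z)| from above; equality holds iff all terms c_k z^k can be made to align in phase at a single z on |z|=r.
Part (b). At z = 2 (real, on the circle |z| = r):
  p(2) = (-1)·2^0 + (-2)·2^1 + (-3)·2^2 + (-4)·2^3 = -49.
  |p(2)| = 49.
Since all nonzero coefficients share the same sign, |p(2)| = 49 = M_tri(2); the triangle bound is attained at z = 2, so in fact M(r) = 49.

M_tri(2) = 49; |p(2)| = 49; equality at z=2: yes.


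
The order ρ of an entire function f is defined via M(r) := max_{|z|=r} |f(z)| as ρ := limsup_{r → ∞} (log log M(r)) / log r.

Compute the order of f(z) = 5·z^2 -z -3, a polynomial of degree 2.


|f(z)| ≤ Σ|c_k|·r^k = O(r^2) as r → ∞. Polynomial growth is O(e^{r^ε}) for every ε > 0 (since r^2/e^{r^ε} → 0), so ρ ≤ ε for all ε > 0, i.e. ρ = 0. Every nonconstant polynomial has order 0.
Therefore ρ = 0.

Order ρ = 0.


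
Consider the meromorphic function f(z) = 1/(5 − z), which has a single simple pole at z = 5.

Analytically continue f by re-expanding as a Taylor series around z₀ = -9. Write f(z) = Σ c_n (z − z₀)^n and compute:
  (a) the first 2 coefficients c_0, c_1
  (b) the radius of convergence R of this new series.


Let w = z − z₀, so z = z₀ + w.
Then 5 − z = 5 − (z₀ + w) = (5 − z₀) − w = 14 − w.
f(z) = 1/(14 − w) = (1/(14)) · 1/(1 − w/(14)) = Σ_{n≥0} w^n / (14)^(n+1).
So c_n = 1/(14)^(n+1):
  c_0 = 1/(14)^1 = 1/14.
  c_1 = 1/(14)^2 = 1/196.
The series is valid for |w/d| < 1, i.e. |z − z₀| < |d|.
Radius of convergence: R = |5 − z₀| = |14| = 14 (distance from z₀ to the singularity z = 5).

c_0 = 1/14, c_1 = 1/196; R = 14.


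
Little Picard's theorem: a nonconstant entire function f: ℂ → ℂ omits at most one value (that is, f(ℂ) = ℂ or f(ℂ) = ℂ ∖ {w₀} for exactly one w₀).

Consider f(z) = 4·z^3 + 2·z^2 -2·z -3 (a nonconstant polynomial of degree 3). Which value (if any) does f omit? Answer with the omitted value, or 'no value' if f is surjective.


Little Picard bounds the complement of f(ℂ) to at most one point.
For every w ∈ ℂ, the equation p(z) − w = 0 is a nonconstant polynomial in z and hence has at least one root by the fundamental theorem of algebra. So p is surjective onto ℂ, omitting no value.

Omitted value: no value.


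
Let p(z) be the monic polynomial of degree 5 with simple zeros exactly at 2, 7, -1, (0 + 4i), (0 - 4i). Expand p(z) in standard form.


The polynomial is p(z) = ∏_{α ∈ S} (z − α), where S = {2, 7, -1, (0 + 4i), (0 - 4i)}.
Expanding the product yields: p(z) = z^5 -8·z^4 + 21·z^3 -114·z^2 + 80·z + 224.
Note conjugate pairs combine to real quadratics: (z − (0+4i))(z − (0−4i)) = z² + 16.
The resulting polynomial has degree 5 and real coefficients as required.

p(z) = z^5 -8·z^4 + 21·z^3 -114·z^2 + 80·z + 224.


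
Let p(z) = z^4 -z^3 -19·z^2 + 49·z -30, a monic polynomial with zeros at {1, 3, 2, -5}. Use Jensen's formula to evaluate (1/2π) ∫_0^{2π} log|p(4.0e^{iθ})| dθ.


Zeros: -5, 1, 2, 3; r = 4.0.
Inside |z| < r: 1, 2, 3. Outside (|z| ≥ r): -5.
p(0) = -30, so log|p(0)| = log(30) = 3.4012.
Apply Jensen: I(r) = log|p(0)| + Σ_k log(r/|z_k|), summed over zeros inside |z| < r.
  log(r/|z_k|) for z_k = 1: log(4.0/1) = 1.3863
  log(r/|z_k|) for z_k = 3: log(4.0/3) = 0.2877
  log(r/|z_k|) for z_k = 2: log(4.0/2) = 0.6931
  Outside zeros (-5) contribute nothing to the Jensen sum.
Sum over inside zeros: 2.3671.
I(r) = log|p(0)| + (inside sum) = 3.4012 + 2.3671 = 5.7683.
Note: since some zeros are outside |z| ≤ r, the simplified n·log(r) form does NOT apply — only the inside zeros contribute.

I(r) ≈ 5.7683.


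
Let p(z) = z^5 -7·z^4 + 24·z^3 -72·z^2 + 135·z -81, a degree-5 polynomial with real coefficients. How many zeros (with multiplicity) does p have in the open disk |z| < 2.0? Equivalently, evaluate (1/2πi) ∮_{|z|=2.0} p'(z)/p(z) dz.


The zeros of p are: 3, (0 + 3i), (0 - 3i), 3, 1.
Their magnitudes are: 3, 3, 3, 3, 1.
Zeros with |z| < R = 2.0: 1.
Count = 1.
By the argument principle, (1/2πi) ∮_{|z|=R} p'(z)/p(z) dz equals exactly this count.

Number of zeros inside |z| < 2.0: 1.


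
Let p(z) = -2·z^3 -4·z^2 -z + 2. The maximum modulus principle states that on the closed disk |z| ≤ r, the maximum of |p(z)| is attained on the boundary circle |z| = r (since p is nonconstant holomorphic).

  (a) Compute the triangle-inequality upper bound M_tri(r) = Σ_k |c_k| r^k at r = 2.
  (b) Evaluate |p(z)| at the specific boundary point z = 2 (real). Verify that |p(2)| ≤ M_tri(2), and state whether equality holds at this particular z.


Coefficients: c_0 = 2, c_1 = -1, c_2 = -4, c_3 = -2. Radius r = 2.
Part (a). Triangle bound: M_tri(r) = Σ_k |c_k| r^k
  = |2|·2^0 + |-1|·2^1 + |-4|·2^2 + |-2|·2^3
  = 2 + 2 + 16 + 16 = 36.
This bounds M(r) := max_{|z|=r} |p(z)| from above; equality holds iff all terms c_k z^k can be made to align in phase at a single z on |z|=r.
Part (b). At z = 2 (real, on the circle |z| = r):
  p(2) = (2)·2^0 + (-1)·2^1 + (-4)·2^2 + (-2)·2^3 = -32.
  |p(2)| = 32.
Check: |p(2)| = 32 ≤ 36 = M_tri(2). ✓ Equality does not hold at z = 2 (the coefficients have mixed signs, so the terms do not all align in phase there).

M_tri(2) = 36; |p(2)| = 32; equality at z=2: no.


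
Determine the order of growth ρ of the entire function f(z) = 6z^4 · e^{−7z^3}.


M(r) = max_{|z|=r} |6|·|z|^4·|e^{−7z^3}| = 6·r^4 · e^{7r^3} (the factors attain their maxima compatibly on |z|=r). Then log M(r) = log 6 + 4·log r + 7r^3, dominated by the last term, so log log M(r) ~ 3·log r. The polynomial factor 6z^4 contributes only a log r term and does not affect the order. ρ = 3.
Therefore ρ = 3.

Order ρ = 3.


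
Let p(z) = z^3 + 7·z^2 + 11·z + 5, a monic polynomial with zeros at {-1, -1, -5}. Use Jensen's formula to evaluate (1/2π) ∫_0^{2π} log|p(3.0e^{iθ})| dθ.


Zeros: -5, -1, -1; r = 3.0.
Inside |z| < r: -1, -1. Outside (|z| ≥ r): -5.
p(0) = 5, so log|p(0)| = log(5) = 1.6094.
Apply Jensen: I(r) = log|p(0)| + Σ_k log(r/|z_k|), summed over zeros inside |z| < r.
  log(r/|z_k|) for z_k = -1: log(3.0/1) = 1.0986
  log(r/|z_k|) for z_k = -1: log(3.0/1) = 1.0986
  Outside zeros (-5) contribute nothing to the Jensen sum.
Sum over inside zeros: 2.1972.
I(r) = log|p(0)| + (inside sum) = 1.6094 + 2.1972 = 3.8067.
Note: since some zeros are outside |z| ≤ r, the simplified n·log(r) form does NOT apply — only the inside zeros contribute.

I(r) ≈ 3.8067.


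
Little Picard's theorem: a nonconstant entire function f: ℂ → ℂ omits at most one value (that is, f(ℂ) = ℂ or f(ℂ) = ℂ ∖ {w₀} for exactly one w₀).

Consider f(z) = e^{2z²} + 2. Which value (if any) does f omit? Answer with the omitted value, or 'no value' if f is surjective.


Little Picard bounds the complement of f(ℂ) to at most one point.
The exponent g(z) = 2z² is a nonconstant polynomial, hence surjective onto ℂ. So e^{g(z)} takes every value in {e^w : w ∈ ℂ} = ℂ ∖ {0}. Adding 2 shifts the range to ℂ ∖ {2}. f omits exactly 2.

Omitted value: 2.


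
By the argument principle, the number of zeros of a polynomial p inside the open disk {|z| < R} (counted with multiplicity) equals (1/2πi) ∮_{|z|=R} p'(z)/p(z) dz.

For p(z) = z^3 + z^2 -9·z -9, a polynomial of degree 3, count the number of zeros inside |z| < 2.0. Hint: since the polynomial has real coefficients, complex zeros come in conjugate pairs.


The zeros of p are: -3, 3, -1.
Their magnitudes are: 3, 3, 1.
Zeros with |z| < R = 2.0: -1.
Count = 1.
By the argument principle, (1/2πi) ∮_{|z|=R} p'(z)/p(z) dz equals exactly this count.

Number of zeros inside |z| < 2.0: 1.


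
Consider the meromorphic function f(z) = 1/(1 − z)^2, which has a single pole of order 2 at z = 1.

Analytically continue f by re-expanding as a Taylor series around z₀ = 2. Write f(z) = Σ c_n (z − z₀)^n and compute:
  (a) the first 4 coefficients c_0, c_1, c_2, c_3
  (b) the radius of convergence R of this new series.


Let w = z − z₀, so z = z₀ + w.
Then 1 − z = 1 − (z₀ + w) = (1 − z₀) − w = -1 − w.
f(z) = 1/(-1 − w)^2 = (1/(-1)^2) · (1 − w/(-1))^{−2}.
By the binomial series (1−u)^{−2} = Σ_{n≥0} C(n+1, 1) u^n for |u|<1, with u = w/(-1):
  c_n = C(n+1, 1) / (-1)^(n+2).
  c_0 = 1/(-1)^2 = 1.
  c_1 = 2/(-1)^3 = -2.
  c_2 = 3/(-1)^4 = 3.
  c_3 = 4/(-1)^5 = -4.
The series is valid for |w/d| < 1, i.e. |z − z₀| < |d|.
Radius of convergence: R = |1 − z₀| = |-1| = 1 (distance from z₀ to the singularity z = 1).

c_0 = 1, c_1 = -2, c_2 = 3, c_3 = -4; R = 1.


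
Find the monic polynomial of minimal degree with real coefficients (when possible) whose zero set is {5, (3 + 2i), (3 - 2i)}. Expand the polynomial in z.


The polynomial is p(z) = ∏_{α ∈ S} (z − α), where S = {5, (3 + 2i), (3 - 2i)}.
Expanding the product yields: p(z) = z^3 -11·z^2 + 43·z -65.
Note conjugate pairs combine to real quadratics: (z − (3+2i))(z − (3−2i)) = z² − 6z + 13.
The resulting polynomial has degree 3 and real coefficients as required.

p(z) = z^3 -11·z^2 + 43·z -65.


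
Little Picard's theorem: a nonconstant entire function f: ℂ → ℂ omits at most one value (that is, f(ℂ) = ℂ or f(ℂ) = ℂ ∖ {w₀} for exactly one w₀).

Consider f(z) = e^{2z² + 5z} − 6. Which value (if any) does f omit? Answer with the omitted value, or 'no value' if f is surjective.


Little Picard bounds the complement of f(ℂ) to at most one point.
The exponent g(z) = 2z² + 5z is a nonconstant polynomial, hence surjective onto ℂ. So e^{g(z)} takes every value in {e^w : w ∈ ℂ} = ℂ ∖ {0}. Adding -6 shifts the range to ℂ ∖ {-6}. f omits exactly -6.

Omitted value: -6.


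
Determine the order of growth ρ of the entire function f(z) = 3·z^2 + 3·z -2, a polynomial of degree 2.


|f(z)| ≤ Σ|c_k|·r^k = O(r^2) as r → ∞. Polynomial growth is O(e^{r^ε}) for every ε > 0 (since r^2/e^{r^ε} → 0), so ρ ≤ ε for all ε > 0, i.e. ρ = 0. Every nonconstant polynomial has order 0.
Therefore ρ = 0.

Order ρ = 0.


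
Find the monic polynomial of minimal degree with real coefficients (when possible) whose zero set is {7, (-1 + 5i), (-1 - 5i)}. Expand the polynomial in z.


The polynomial is p(z) = ∏_{α ∈ S} (z − α), where S = {7, (-1 + 5i), (-1 - 5i)}.
Expanding the product yields: p(z) = z^3 -5·z^2 + 12·z -182.
Note conjugate pairs combine to real quadratics: (z − (-1+5i))(z − (-1−5i)) = z² + 2z + 26.
The resulting polynomial has degree 3 and real coefficients as required.

p(z) = z^3 -5·z^2 + 12·z -182.


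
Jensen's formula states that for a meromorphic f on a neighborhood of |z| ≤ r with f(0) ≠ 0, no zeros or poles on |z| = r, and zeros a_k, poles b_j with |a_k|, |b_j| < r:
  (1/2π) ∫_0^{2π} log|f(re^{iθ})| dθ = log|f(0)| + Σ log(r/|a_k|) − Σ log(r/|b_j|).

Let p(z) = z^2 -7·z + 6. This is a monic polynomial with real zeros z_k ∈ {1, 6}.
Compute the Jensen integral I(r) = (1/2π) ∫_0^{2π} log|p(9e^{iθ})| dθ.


Zeros: 1, 6; r = 9.
Inside |z| < r: 1, 6. Outside (|z| ≥ r): ∅.
p(0) = 6, so log|p(0)| = log(6) = 1.7918.
Apply Jensen: I(r) = log|p(0)| + Σ_k log(r/|z_k|), summed over zeros inside |z| < r.
  log(r/|z_k|) for z_k = 1: log(9/1) = 2.1972
  log(r/|z_k|) for z_k = 6: log(9/6) = 0.4055
Sum over inside zeros: 2.6027.
I(r) = log|p(0)| + (inside sum) = 1.7918 + 2.6027 = 4.3944.
Closed form (all zeros inside, monic): I(r) = n·log(r) = 2·log(9) = 4.3944. ✓

I(r) ≈ 4.3944.


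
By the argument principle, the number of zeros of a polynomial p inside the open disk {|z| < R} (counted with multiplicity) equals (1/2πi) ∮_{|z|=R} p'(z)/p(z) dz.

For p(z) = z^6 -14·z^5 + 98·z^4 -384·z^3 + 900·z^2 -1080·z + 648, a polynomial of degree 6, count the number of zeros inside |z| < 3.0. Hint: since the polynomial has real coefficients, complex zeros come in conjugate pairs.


The zeros of p are: (1 + 1i), (1 - 1i), (3 + 3i), (3 - 3i), (3 + 3i), (3 - 3i).
Their magnitudes are: 1.414, 1.414, 4.243, 4.243, 4.243, 4.243.
Zeros with |z| < R = 3.0: (1 + 1i), (1 - 1i).
Count = 2.
By the argument principle, (1/2πi) ∮_{|z|=R} p'(z)/p(z) dz equals exactly this count.

Number of zeros inside |z| < 3.0: 2.


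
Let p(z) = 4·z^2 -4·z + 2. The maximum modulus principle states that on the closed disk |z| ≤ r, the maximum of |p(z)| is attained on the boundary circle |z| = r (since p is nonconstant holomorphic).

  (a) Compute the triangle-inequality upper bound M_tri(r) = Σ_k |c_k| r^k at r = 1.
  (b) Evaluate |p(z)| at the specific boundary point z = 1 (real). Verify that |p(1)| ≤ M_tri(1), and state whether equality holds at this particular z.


Coefficients: c_0 = 2, c_1 = -4, c_2 = 4. Radius r = 1.
Part (a). Triangle bound: M_tri(r) = Σ_k |c_k| r^k
  = |2|·1^0 + |-4|·1^1 + |4|·1^2
  = 2 + 4 + 4 = 10.
This bounds M(r) := max_{|z|=r} |p(z)| from above; equality holds iff all terms c_k z^k can be made to align in phase at a single z on |z|=r.
Part (b). At z = 1 (real, on the circle |z| = r):
  p(1) = (2)·1^0 + (-4)·1^1 + (4)·1^2 = 2.
  |p(1)| = 2.
Check: |p(1)| = 2 ≤ 10 = M_tri(1). ✓ Equality does not hold at z = 1 (the coefficients have mixed signs, so the terms do not all align in phase there).

M_tri(1) = 10; |p(1)| = 2; equality at z=1: no.


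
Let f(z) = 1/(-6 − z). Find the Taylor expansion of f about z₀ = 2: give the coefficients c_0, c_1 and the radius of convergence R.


Let w = z − z₀, so z = z₀ + w.
Then -6 − z = -6 − (z₀ + w) = (-6 − z₀) − w = -8 − w.
f(z) = 1/(-8 − w) = (1/(-8)) · 1/(1 − w/(-8)) = Σ_{n≥0} w^n / (-8)^(n+1).
So c_n = 1/(-8)^(n+1):
  c_0 = 1/(-8)^1 = -1/8.
  c_1 = 1/(-8)^2 = 1/64.
The series is valid for |w/d| < 1, i.e. |z − z₀| < |d|.
Radius of convergence: R = |-6 − z₀| = |-8| = 8 (distance from z₀ to the singularity z = -6).

c_0 = -1/8, c_1 = 1/64; R = 8.


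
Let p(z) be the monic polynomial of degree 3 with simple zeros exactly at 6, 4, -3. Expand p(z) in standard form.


The polynomial is p(z) = ∏_{α ∈ S} (z − α), where S = {6, 4, -3}.
Expanding the product yields: p(z) = z^3 -7·z^2 -6·z + 72.
The resulting polynomial has degree 3 and real coefficients as required.

p(z) = z^3 -7·z^2 -6·z + 72.


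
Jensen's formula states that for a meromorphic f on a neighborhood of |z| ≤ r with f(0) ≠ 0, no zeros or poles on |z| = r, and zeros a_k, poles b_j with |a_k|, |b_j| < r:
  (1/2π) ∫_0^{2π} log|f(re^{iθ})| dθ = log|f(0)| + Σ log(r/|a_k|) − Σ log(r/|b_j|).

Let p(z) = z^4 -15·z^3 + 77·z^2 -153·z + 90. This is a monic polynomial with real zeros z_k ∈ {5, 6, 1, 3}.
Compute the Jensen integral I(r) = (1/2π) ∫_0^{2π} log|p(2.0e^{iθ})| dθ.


Zeros: 1, 3, 5, 6; r = 2.0.
Inside |z| < r: 1. Outside (|z| ≥ r): 3, 5, 6.
p(0) = 90, so log|p(0)| = log(90) = 4.4998.
Apply Jensen: I(r) = log|p(0)| + Σ_k log(r/|z_k|), summed over zeros inside |z| < r.
  log(r/|z_k|) for z_k = 1: log(2.0/1) = 0.6931
  Outside zeros (3, 5, 6) contribute nothing to the Jensen sum.
Sum over inside zeros: 0.6931.
I(r) = log|p(0)| + (inside sum) = 4.4998 + 0.6931 = 5.1930.
Note: since some zeros are outside |z| ≤ r, the simplified n·log(r) form does NOT apply — only the inside zeros contribute.

I(r) ≈ 5.1930.


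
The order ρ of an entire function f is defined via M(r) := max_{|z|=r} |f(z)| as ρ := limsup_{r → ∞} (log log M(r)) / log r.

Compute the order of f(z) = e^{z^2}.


|e^{z^2}| = e^{Re(1·z^2) + 0} ≤ e^{1|z|^2 + 0} = e^{1r^2 + 0} on |z| = r, so ρ ≤ 2. Choosing z on |z|=r so that 1·z^2 is real positive (always possible by picking arg z appropriately) gives |f(z)| = e^{1r^2 + 0}, matching the bound. The additive constant 0 does not affect log log M(r) ~ 2·log r. Hence ρ = 2.
Therefore ρ = 2.

Order ρ = 2.


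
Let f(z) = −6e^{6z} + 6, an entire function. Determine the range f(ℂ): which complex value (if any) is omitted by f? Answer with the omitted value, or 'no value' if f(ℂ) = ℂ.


Little Picard bounds the complement of f(ℂ) to at most one point.
e^{6z} is never zero on ℂ, so -6·e^{6z} takes every value in ℂ ∖ {0}. Adding 6 shifts the range to ℂ ∖ {6}. Thus f omits exactly the value 6.

Omitted value: 6.


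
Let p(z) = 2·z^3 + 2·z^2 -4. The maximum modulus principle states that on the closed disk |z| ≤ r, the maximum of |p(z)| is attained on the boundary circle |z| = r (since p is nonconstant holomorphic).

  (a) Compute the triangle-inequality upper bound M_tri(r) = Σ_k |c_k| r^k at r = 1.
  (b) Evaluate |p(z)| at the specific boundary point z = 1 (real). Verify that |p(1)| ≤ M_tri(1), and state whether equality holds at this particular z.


Coefficients: c_0 = -4, c_1 = 0, c_2 = 2, c_3 = 2. Radius r = 1.
Part (a). Triangle bound: M_tri(r) = Σ_k |c_k| r^k
  = |-4|·1^0 + |0|·1^1 + |2|·1^2 + |2|·1^3
  = 4 + 0 + 2 + 2 = 8.
This bounds M(r) := max_{|z|=r} |p(z)| from above; equality holds iff all terms c_k z^k can be made to align in phase at a single z on |z|=r.
Part (b). At z = 1 (real, on the circle |z| = r):
  p(1) = (-4)·1^0 + (0)·1^1 + (2)·1^2 + (2)·1^3 = 0.
  |p(1)| = 0.
Check: |p(1)| = 0 ≤ 8 = M_tri(1). ✓ Equality does not hold at z = 1 (the coefficients have mixed signs, so the terms do not all align in phase there).

M_tri(1) = 8; |p(1)| = 0; equality at z=1: no.


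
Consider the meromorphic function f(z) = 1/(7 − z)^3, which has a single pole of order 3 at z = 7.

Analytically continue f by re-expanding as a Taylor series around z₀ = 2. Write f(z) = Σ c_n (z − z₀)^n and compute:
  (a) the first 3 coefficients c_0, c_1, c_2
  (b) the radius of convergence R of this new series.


Let w = z − z₀, so z = z₀ + w.
Then 7 − z = 7 − (z₀ + w) = (7 − z₀) − w = 5 − w.
f(z) = 1/(5 − w)^3 = (1/(5)^3) · (1 − w/(5))^{−3}.
By the binomial series (1−u)^{−3} = Σ_{n≥0} C(n+2, 2) u^n for |u|<1, with u = w/(5):
  c_n = C(n+2, 2) / (5)^(n+3).
  c_0 = 1/(5)^3 = 1/125.
  c_1 = 3/(5)^4 = 3/625.
  c_2 = 6/(5)^5 = 6/3125.
The series is valid for |w/d| < 1, i.e. |z − z₀| < |d|.
Radius of convergence: R = |7 − z₀| = |5| = 5 (distance from z₀ to the singularity z = 7).

c_0 = 1/125, c_1 = 3/625, c_2 = 6/3125; R = 5.


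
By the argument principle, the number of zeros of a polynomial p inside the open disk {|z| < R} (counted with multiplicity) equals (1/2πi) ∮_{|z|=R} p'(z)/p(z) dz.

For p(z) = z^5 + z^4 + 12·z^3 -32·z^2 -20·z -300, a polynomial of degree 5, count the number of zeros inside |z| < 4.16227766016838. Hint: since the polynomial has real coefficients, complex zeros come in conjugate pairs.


The zeros of p are: (-1 + 3i), (-1 - 3i), 3, (-1 + 3i), (-1 - 3i).
Their magnitudes are: 3.162, 3.162, 3, 3.162, 3.162.
Zeros with |z| < R = 4.16227766016838: (-1 + 3i), (-1 - 3i), 3, (-1 + 3i), (-1 - 3i).
Count = 5.
By the argument principle, (1/2πi) ∮_{|z|=R} p'(z)/p(z) dz equals exactly this count.

Number of zeros inside |z| < 4.16227766016838: 5.


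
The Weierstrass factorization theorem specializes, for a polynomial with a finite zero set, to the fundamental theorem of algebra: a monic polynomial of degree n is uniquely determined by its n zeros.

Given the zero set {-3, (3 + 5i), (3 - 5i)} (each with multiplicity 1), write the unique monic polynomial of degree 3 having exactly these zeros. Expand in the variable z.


The polynomial is p(z) = ∏_{α ∈ S} (z − α), where S = {-3, (3 + 5i), (3 - 5i)}.
Expanding the product yields: p(z) = z^3 -3·z^2 + 16·z + 102.
Note conjugate pairs combine to real quadratics: (z − (3+5i))(z − (3−5i)) = z² − 6z + 34.
The resulting polynomial has degree 3 and real coefficients as required.

p(z) = z^3 -3·z^2 + 16·z + 102.


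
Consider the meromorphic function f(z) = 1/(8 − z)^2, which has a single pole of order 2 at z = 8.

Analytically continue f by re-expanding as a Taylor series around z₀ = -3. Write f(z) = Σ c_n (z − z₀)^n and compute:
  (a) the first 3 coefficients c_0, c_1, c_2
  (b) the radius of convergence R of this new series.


Let w = z − z₀, so z = z₀ + w.
Then 8 − z = 8 − (z₀ + w) = (8 − z₀) − w = 11 − w.
f(z) = 1/(11 − w)^2 = (1/(11)^2) · (1 − w/(11))^{−2}.
By the binomial series (1−u)^{−2} = Σ_{n≥0} C(n+1, 1) u^n for |u|<1, with u = w/(11):
  c_n = C(n+1, 1) / (11)^(n+2).
  c_0 = 1/(11)^2 = 1/121.
  c_1 = 2/(11)^3 = 2/1331.
  c_2 = 3/(11)^4 = 3/14641.
The series is valid for |w/d| < 1, i.e. |z − z₀| < |d|.
Radius of convergence: R = |8 − z₀| = |11| = 11 (distance from z₀ to the singularity z = 8).

c_0 = 1/121, c_1 = 2/1331, c_2 = 3/14641; R = 11.


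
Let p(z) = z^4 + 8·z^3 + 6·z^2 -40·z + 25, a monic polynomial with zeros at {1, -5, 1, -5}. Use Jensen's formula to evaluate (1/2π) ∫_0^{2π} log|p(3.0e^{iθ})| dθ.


Zeros: -5, -5, 1, 1; r = 3.0.
Inside |z| < r: 1, 1. Outside (|z| ≥ r): -5, -5.
p(0) = 25, so log|p(0)| = log(25) = 3.2189.
Apply Jensen: I(r) = log|p(0)| + Σ_k log(r/|z_k|), summed over zeros inside |z| < r.
  log(r/|z_k|) for z_k = 1: log(3.0/1) = 1.0986
  log(r/|z_k|) for z_k = 1: log(3.0/1) = 1.0986
  Outside zeros (-5, -5) contribute nothing to the Jensen sum.
Sum over inside zeros: 2.1972.
I(r) = log|p(0)| + (inside sum) = 3.2189 + 2.1972 = 5.4161.
Note: since some zeros are outside |z| ≤ r, the simplified n·log(r) form does NOT apply — only the inside zeros contribute.

I(r) ≈ 5.4161.


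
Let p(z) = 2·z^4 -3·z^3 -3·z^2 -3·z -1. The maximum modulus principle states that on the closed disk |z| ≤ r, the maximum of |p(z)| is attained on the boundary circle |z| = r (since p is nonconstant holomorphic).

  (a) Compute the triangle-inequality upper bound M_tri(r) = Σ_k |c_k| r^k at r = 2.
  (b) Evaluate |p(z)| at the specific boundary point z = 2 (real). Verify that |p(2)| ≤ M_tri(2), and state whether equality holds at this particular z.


Coefficients: c_0 = -1, c_1 = -3, c_2 = -3, c_3 = -3, c_4 = 2. Radius r = 2.
Part (a). Triangle bound: M_tri(r) = Σ_k |c_k| r^k
  = |-1|·2^0 + |-3|·2^1 + |-3|·2^2 + |-3|·2^3 + |2|·2^4
  = 1 + 6 + 12 + 24 + 32 = 75.
This bounds M(r) := max_{|z|=r} |p(z)| from above; equality holds iff all terms c_k z^k can be made to align in phase at a single z on |z|=r.
Part (b). At z = 2 (real, on the circle |z| = r):
  p(2) = (-1)·2^0 + (-3)·2^1 + (-3)·2^2 + (-3)·2^3 + (2)·2^4 = -11.
  |p(2)| = 11.
Check: |p(2)| = 11 ≤ 75 = M_tri(2). ✓ Equality does not hold at z = 2 (the coefficients have mixed signs, so the terms do not all align in phase there).

M_tri(2) = 75; |p(2)| = 11; equality at z=2: no.


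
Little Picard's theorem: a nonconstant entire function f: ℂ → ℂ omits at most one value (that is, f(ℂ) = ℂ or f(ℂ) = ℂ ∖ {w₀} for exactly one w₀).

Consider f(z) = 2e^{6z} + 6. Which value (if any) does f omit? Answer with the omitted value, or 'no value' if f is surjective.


Little Picard bounds the complement of f(ℂ) to at most one point.
e^{6z} is never zero on ℂ, so 2·e^{6z} takes every value in ℂ ∖ {0}. Adding 6 shifts the range to ℂ ∖ {6}. Thus f omits exactly the value 6.

Omitted value: 6.


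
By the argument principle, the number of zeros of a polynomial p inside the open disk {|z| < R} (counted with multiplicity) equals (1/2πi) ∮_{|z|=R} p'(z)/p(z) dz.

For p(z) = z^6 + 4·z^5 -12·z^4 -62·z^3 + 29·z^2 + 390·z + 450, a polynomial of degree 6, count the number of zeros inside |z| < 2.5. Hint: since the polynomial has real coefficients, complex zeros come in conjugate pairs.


The zeros of p are: (-2 + 1i), (-2 - 1i), -3, -3, (3 + 1i), (3 - 1i).
Their magnitudes are: 2.236, 2.236, 3, 3, 3.162, 3.162.
Zeros with |z| < R = 2.5: (-2 + 1i), (-2 - 1i).
Count = 2.
By the argument principle, (1/2πi) ∮_{|z|=R} p'(z)/p(z) dz equals exactly this count.

Number of zeros inside |z| < 2.5: 2.


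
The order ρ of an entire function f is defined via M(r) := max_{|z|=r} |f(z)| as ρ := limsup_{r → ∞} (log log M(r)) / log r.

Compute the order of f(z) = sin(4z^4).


Write sin(w) = (e^{iw} ± e^{−iw})/(2 or 2i), so |sin(w)| ≤ e^{|w|}. With w = 4z^4, |w| ≤ 4r^4 + 0 on |z|=r, giving M(r) ≤ e^{4r^4 + 0} and ρ ≤ 4. For the lower bound, choose z on |z|=r with 4z^4 purely imaginary of modulus 4r^4; then |sin(4z^4)| grows like e^{4r^4}/2, so ρ ≥ 4. Hence ρ = 4.
Therefore ρ = 4.

Order ρ = 4.


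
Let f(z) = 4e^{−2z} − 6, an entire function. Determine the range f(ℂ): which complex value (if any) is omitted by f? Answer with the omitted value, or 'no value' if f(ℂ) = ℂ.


Little Picard bounds the complement of f(ℂ) to at most one point.
e^{−2z} is never zero on ℂ, so 4·e^{−2z} takes every value in ℂ ∖ {0}. Adding -6 shifts the range to ℂ ∖ {-6}. Thus f omits exactly the value -6.

Omitted value: -6.
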